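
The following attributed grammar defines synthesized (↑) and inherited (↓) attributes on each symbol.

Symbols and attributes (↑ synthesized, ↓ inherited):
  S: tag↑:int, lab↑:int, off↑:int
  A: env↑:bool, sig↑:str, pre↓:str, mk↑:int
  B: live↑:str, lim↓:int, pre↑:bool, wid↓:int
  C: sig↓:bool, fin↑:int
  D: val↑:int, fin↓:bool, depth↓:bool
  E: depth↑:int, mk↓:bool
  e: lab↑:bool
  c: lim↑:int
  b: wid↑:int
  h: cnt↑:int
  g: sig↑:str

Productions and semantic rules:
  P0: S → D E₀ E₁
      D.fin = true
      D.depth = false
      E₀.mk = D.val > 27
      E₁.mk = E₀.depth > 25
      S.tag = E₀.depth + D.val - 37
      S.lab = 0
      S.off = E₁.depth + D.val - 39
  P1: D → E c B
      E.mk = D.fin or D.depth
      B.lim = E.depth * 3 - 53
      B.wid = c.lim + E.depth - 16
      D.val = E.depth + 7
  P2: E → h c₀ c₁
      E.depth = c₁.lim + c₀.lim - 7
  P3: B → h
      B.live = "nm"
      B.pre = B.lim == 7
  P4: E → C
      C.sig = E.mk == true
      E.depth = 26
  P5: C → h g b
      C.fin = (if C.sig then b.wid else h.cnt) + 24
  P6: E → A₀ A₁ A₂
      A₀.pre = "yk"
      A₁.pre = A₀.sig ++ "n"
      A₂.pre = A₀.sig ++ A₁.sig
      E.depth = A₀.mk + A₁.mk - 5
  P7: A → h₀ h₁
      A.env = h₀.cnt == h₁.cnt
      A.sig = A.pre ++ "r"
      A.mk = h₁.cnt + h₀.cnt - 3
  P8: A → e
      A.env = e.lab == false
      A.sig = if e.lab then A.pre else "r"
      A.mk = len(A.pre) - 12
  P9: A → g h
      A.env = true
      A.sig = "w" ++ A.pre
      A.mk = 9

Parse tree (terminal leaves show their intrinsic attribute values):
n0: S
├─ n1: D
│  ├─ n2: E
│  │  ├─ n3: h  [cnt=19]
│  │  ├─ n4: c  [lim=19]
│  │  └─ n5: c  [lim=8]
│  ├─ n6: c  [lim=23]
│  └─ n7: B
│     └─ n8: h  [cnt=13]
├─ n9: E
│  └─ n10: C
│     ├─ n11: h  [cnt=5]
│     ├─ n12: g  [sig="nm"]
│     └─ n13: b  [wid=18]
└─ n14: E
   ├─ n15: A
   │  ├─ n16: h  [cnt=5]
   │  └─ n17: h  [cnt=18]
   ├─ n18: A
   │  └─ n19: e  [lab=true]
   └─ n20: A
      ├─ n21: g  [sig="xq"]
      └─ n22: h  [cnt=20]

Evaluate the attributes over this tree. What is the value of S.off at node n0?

1. n1.fin = true  [true]
2. n1.depth = false  [false]
3. n2.mk = true  [D.fin or D.depth]
4. n3.cnt = 19  [terminal]
5. n4.lim = 19  [terminal]
6. n5.lim = 8  [terminal]
7. n2.depth = 20  [c₁.lim + c₀.lim - 7]
8. n6.lim = 23  [terminal]
9. n7.lim = 7  [E.depth * 3 - 53]
10. n7.wid = 27  [c.lim + E.depth - 16]
11. n8.cnt = 13  [terminal]
12. n7.live = "nm"  ["nm"]
13. n7.pre = true  [B.lim == 7]
14. n1.val = 27  [E.depth + 7]
15. n9.mk = false  [D.val > 27]
16. n10.sig = false  [E.mk == true]
17. n11.cnt = 5  [terminal]
18. n12.sig = "nm"  [terminal]
19. n13.wid = 18  [terminal]
20. n10.fin = 29  [(if C.sig then b.wid else h.cnt) + 24]
21. n9.depth = 26  [26]
22. n14.mk = true  [E₀.depth > 25]
23. n15.pre = "yk"  ["yk"]
24. n16.cnt = 5  [terminal]
25. n17.cnt = 18  [terminal]
26. n15.env = false  [h₀.cnt == h₁.cnt]
27. n15.sig = "ykr"  [A.pre ++ "r"]
28. n15.mk = 20  [h₁.cnt + h₀.cnt - 3]
29. n18.pre = "ykrn"  [A₀.sig ++ "n"]
30. n19.lab = true  [terminal]
31. n18.env = false  [e.lab == false]
32. n18.sig = "ykrn"  [if e.lab then A.pre else "r"]
33. n18.mk = -8  [len(A.pre) - 12]
34. n20.pre = "ykrykrn"  [A₀.sig ++ A₁.sig]
35. n21.sig = "xq"  [terminal]
36. n22.cnt = 20  [terminal]
37. n20.env = true  [true]
38. n20.sig = "wykrykrn"  ["w" ++ A.pre]
39. n20.mk = 9  [9]
40. n14.depth = 7  [A₀.mk + A₁.mk - 5]
41. n0.tag = 16  [E₀.depth + D.val - 37]
42. n0.lab = 0  [0]
43. n0.off = -5  [E₁.depth + D.val - 39]

-5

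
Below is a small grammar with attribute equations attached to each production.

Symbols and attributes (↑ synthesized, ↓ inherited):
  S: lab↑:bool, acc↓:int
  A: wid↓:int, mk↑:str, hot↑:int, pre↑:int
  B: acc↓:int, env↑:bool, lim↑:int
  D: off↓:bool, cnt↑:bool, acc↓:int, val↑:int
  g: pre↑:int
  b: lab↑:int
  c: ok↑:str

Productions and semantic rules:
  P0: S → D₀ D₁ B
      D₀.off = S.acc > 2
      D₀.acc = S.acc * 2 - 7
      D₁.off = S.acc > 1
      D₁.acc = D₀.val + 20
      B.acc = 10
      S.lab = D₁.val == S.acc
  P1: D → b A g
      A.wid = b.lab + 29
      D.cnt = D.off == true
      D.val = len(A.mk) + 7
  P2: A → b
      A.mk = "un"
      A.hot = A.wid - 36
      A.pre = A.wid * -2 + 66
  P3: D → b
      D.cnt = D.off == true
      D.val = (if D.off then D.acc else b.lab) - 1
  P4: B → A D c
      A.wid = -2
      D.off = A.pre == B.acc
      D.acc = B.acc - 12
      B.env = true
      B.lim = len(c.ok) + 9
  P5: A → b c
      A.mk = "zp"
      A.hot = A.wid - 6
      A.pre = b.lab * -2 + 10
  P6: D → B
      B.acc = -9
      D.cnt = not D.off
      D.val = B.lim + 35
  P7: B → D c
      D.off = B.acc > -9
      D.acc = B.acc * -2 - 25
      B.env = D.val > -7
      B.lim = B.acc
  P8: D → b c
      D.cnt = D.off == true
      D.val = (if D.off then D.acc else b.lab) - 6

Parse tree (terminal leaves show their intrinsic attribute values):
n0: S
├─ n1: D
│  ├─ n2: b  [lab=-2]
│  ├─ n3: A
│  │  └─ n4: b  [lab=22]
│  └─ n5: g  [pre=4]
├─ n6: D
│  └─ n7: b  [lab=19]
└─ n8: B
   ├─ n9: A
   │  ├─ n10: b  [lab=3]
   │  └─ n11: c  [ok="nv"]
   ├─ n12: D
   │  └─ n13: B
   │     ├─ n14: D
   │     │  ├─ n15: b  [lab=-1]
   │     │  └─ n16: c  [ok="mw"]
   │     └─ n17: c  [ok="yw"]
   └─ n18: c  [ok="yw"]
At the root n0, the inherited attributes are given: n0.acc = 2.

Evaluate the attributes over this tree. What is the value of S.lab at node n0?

1. n0.acc = 2  [given at root]
2. n1.off = false  [S.acc > 2]
3. n1.acc = -3  [S.acc * 2 - 7]
4. n2.lab = -2  [terminal]
5. n3.wid = 27  [b.lab + 29]
6. n4.lab = 22  [terminal]
7. n3.mk = "un"  ["un"]
8. n3.hot = -9  [A.wid - 36]
9. n3.pre = 12  [A.wid * -2 + 66]
10. n5.pre = 4  [terminal]
11. n1.cnt = false  [D.off == true]
12. n1.val = 9  [len(A.mk) + 7]
13. n6.off = true  [S.acc > 1]
14. n6.acc = 29  [D₀.val + 20]
15. n7.lab = 19  [terminal]
16. n6.cnt = true  [D.off == true]
17. n6.val = 28  [(if D.off then D.acc else b.lab) - 1]
18. n8.acc = 10  [10]
19. n9.wid = -2  [-2]
20. n10.lab = 3  [terminal]
21. n11.ok = "nv"  [terminal]
22. n9.mk = "zp"  ["zp"]
23. n9.hot = -8  [A.wid - 6]
24. n9.pre = 4  [b.lab * -2 + 10]
25. n12.off = false  [A.pre == B.acc]
26. n12.acc = -2  [B.acc - 12]
27. n13.acc = -9  [-9]
28. n14.off = false  [B.acc > -9]
29. n14.acc = -7  [B.acc * -2 - 25]
30. n15.lab = -1  [terminal]
31. n16.ok = "mw"  [terminal]
32. n14.cnt = false  [D.off == true]
33. n14.val = -7  [(if D.off then D.acc else b.lab) - 6]
34. n17.ok = "yw"  [terminal]
35. n13.env = false  [D.val > -7]
36. n13.lim = -9  [B.acc]
37. n12.cnt = true  [not D.off]
38. n12.val = 26  [B.lim + 35]
39. n18.ok = "yw"  [terminal]
40. n8.env = true  [true]
41. n8.lim = 11  [len(c.ok) + 9]
42. n0.lab = false  [D₁.val == S.acc]

false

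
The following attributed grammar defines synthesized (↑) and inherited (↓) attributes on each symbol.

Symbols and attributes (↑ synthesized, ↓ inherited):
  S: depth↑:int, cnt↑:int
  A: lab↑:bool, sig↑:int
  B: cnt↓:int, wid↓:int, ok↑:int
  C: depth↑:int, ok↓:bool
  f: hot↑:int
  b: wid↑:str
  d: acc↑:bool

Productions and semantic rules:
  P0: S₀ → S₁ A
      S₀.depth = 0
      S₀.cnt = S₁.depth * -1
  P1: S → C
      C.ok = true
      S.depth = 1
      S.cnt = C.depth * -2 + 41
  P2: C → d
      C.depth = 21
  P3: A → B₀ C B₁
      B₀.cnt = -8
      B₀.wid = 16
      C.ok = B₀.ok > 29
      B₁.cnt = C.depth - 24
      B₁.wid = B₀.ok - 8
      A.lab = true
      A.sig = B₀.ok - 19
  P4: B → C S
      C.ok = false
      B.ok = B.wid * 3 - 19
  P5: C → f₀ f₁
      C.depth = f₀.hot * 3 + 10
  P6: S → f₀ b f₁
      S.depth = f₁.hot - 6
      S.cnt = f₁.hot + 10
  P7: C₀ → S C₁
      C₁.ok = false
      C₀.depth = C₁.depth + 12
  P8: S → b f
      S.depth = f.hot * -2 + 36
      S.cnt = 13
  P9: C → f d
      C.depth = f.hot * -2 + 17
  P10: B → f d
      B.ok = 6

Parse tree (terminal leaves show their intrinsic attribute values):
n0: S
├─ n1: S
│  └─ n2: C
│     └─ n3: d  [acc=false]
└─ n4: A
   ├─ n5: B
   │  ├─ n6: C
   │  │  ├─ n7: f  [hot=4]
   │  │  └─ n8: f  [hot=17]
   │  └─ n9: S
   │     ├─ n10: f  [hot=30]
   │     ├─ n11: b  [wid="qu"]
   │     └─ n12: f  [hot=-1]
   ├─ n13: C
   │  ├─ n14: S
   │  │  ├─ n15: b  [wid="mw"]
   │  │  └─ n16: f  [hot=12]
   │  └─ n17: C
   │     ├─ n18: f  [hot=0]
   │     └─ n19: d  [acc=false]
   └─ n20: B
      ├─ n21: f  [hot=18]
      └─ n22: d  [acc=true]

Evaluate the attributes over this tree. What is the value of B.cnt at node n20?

1. n2.ok = true  [true]
2. n3.acc = false  [terminal]
3. n2.depth = 21  [21]
4. n1.depth = 1  [1]
5. n1.cnt = -1  [C.depth * -2 + 41]
6. n5.cnt = -8  [-8]
7. n5.wid = 16  [16]
8. n6.ok = false  [false]
9. n7.hot = 4  [terminal]
10. n8.hot = 17  [terminal]
11. n6.depth = 22  [f₀.hot * 3 + 10]
12. n10.hot = 30  [terminal]
13. n11.wid = "qu"  [terminal]
14. n12.hot = -1  [terminal]
15. n9.depth = -7  [f₁.hot - 6]
16. n9.cnt = 9  [f₁.hot + 10]
17. n5.ok = 29  [B.wid * 3 - 19]
18. n13.ok = false  [B₀.ok > 29]
19. n15.wid = "mw"  [terminal]
20. n16.hot = 12  [terminal]
21. n14.depth = 12  [f.hot * -2 + 36]
22. n14.cnt = 13  [13]
23. n17.ok = false  [false]
24. n18.hot = 0  [terminal]
25. n19.acc = false  [terminal]
26. n17.depth = 17  [f.hot * -2 + 17]
27. n13.depth = 29  [C₁.depth + 12]
28. n20.cnt = 5  [C.depth - 24]
29. n20.wid = 21  [B₀.ok - 8]
30. n21.hot = 18  [terminal]
31. n22.acc = true  [terminal]
32. n20.ok = 6  [6]
33. n4.lab = true  [true]
34. n4.sig = 10  [B₀.ok - 19]
35. n0.depth = 0  [0]
36. n0.cnt = -1  [S₁.depth * -1]

5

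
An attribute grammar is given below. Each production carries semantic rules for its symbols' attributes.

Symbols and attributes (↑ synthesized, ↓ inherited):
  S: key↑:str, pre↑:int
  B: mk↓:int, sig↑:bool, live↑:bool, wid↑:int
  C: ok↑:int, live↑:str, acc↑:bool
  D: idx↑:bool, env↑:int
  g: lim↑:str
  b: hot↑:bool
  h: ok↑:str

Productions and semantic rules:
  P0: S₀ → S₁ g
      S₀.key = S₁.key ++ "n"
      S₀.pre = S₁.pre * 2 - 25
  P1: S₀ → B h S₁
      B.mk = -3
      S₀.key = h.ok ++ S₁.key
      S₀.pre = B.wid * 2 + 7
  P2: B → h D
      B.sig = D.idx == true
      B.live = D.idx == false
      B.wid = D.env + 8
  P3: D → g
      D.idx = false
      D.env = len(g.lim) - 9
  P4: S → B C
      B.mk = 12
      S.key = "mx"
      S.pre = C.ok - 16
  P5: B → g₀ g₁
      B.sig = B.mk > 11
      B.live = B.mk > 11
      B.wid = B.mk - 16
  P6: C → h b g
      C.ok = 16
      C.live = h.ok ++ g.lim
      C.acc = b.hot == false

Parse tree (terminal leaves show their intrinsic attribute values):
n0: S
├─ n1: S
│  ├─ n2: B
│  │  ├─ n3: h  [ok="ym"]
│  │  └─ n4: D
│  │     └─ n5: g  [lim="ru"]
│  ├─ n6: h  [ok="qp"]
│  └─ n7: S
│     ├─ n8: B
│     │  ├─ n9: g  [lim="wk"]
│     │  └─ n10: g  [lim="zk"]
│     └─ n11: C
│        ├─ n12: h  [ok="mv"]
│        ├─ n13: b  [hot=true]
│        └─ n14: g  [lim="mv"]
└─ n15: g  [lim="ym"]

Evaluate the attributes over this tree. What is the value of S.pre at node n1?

1. n2.mk = -3  [-3]
2. n3.ok = "ym"  [terminal]
3. n5.lim = "ru"  [terminal]
4. n4.idx = false  [false]
5. n4.env = -7  [len(g.lim) - 9]
6. n2.sig = false  [D.idx == true]
7. n2.live = true  [D.idx == false]
8. n2.wid = 1  [D.env + 8]
9. n6.ok = "qp"  [terminal]
10. n8.mk = 12  [12]
11. n9.lim = "wk"  [terminal]
12. n10.lim = "zk"  [terminal]
13. n8.sig = true  [B.mk > 11]
14. n8.live = true  [B.mk > 11]
15. n8.wid = -4  [B.mk - 16]
16. n12.ok = "mv"  [terminal]
17. n13.hot = true  [terminal]
18. n14.lim = "mv"  [terminal]
19. n11.ok = 16  [16]
20. n11.live = "mvmv"  [h.ok ++ g.lim]
21. n11.acc = false  [b.hot == false]
22. n7.key = "mx"  ["mx"]
23. n7.pre = 0  [C.ok - 16]
24. n1.key = "qpmx"  [h.ok ++ S₁.key]
25. n1.pre = 9  [B.wid * 2 + 7]
26. n15.lim = "ym"  [terminal]
27. n0.key = "qpmxn"  [S₁.key ++ "n"]
28. n0.pre = -7  [S₁.pre * 2 - 25]

9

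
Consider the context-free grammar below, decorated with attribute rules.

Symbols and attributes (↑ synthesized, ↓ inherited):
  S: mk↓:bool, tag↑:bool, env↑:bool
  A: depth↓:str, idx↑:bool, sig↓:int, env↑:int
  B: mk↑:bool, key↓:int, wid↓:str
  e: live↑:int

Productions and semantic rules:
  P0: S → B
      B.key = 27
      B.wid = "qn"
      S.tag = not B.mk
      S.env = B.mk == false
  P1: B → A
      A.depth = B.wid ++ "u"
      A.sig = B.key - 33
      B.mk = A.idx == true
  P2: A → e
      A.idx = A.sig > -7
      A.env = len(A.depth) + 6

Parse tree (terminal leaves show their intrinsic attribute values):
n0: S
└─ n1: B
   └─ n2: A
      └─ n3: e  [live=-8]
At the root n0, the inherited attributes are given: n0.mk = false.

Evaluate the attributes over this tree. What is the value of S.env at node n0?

1. n0.mk = false  [given at root]
2. n1.key = 27  [27]
3. n1.wid = "qn"  ["qn"]
4. n2.depth = "qnu"  [B.wid ++ "u"]
5. n2.sig = -6  [B.key - 33]
6. n3.live = -8  [terminal]
7. n2.idx = true  [A.sig > -7]
8. n2.env = 9  [len(A.depth) + 6]
9. n1.mk = true  [A.idx == true]
10. n0.tag = false  [not B.mk]
11. n0.env = false  [B.mk == false]

false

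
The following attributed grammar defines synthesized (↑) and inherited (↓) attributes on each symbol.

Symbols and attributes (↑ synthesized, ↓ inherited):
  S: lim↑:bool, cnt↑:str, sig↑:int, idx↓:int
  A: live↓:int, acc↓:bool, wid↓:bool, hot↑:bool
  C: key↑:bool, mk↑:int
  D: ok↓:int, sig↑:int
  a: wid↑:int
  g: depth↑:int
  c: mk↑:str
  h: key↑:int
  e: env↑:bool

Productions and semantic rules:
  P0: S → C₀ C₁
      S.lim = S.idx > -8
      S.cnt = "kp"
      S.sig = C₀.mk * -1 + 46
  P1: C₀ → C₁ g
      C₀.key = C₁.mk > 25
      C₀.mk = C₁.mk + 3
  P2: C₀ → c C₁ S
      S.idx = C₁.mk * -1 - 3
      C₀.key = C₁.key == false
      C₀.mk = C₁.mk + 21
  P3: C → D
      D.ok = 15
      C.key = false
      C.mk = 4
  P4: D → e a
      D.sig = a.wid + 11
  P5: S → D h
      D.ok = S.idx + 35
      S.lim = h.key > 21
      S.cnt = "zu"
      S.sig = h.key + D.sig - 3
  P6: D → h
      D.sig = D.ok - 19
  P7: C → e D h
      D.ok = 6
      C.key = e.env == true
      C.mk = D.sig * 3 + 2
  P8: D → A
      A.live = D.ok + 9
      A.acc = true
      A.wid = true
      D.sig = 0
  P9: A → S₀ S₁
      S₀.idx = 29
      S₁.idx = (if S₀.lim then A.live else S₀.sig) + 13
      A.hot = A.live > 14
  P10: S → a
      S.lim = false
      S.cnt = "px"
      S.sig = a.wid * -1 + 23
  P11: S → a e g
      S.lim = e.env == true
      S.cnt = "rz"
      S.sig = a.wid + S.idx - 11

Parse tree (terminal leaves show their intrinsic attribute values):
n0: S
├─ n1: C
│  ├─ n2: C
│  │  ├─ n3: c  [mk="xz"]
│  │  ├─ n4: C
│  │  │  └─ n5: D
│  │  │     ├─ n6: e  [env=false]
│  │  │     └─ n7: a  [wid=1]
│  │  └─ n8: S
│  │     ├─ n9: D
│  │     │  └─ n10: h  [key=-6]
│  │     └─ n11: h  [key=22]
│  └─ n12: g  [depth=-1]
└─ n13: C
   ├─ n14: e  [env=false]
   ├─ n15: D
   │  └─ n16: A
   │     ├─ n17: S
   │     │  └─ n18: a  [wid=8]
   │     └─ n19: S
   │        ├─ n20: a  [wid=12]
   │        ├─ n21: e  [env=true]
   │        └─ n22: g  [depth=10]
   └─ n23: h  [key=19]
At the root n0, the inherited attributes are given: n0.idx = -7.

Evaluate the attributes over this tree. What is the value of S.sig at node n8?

1. n0.idx = -7  [given at root]
2. n3.mk = "xz"  [terminal]
3. n5.ok = 15  [15]
4. n6.env = false  [terminal]
5. n7.wid = 1  [terminal]
6. n5.sig = 12  [a.wid + 11]
7. n4.key = false  [false]
8. n4.mk = 4  [4]
9. n8.idx = -7  [C₁.mk * -1 - 3]
10. n9.ok = 28  [S.idx + 35]
11. n10.key = -6  [terminal]
12. n9.sig = 9  [D.ok - 19]
13. n11.key = 22  [terminal]
14. n8.lim = true  [h.key > 21]
15. n8.cnt = "zu"  ["zu"]
16. n8.sig = 28  [h.key + D.sig - 3]
17. n2.key = true  [C₁.key == false]
18. n2.mk = 25  [C₁.mk + 21]
19. n12.depth = -1  [terminal]
20. n1.key = false  [C₁.mk > 25]
21. n1.mk = 28  [C₁.mk + 3]
22. n14.env = false  [terminal]
23. n15.ok = 6  [6]
24. n16.live = 15  [D.ok + 9]
25. n16.acc = true  [true]
26. n16.wid = true  [true]
27. n17.idx = 29  [29]
28. n18.wid = 8  [terminal]
29. n17.lim = false  [false]
30. n17.cnt = "px"  ["px"]
31. n17.sig = 15  [a.wid * -1 + 23]
32. n19.idx = 28  [(if S₀.lim then A.live else S₀.sig) + 13]
33. n20.wid = 12  [terminal]
34. n21.env = true  [terminal]
35. n22.depth = 10  [terminal]
36. n19.lim = true  [e.env == true]
37. n19.cnt = "rz"  ["rz"]
38. n19.sig = 29  [a.wid + S.idx - 11]
39. n16.hot = true  [A.live > 14]
40. n15.sig = 0  [0]
41. n23.key = 19  [terminal]
42. n13.key = false  [e.env == true]
43. n13.mk = 2  [D.sig * 3 + 2]
44. n0.lim = true  [S.idx > -8]
45. n0.cnt = "kp"  ["kp"]
46. n0.sig = 18  [C₀.mk * -1 + 46]

28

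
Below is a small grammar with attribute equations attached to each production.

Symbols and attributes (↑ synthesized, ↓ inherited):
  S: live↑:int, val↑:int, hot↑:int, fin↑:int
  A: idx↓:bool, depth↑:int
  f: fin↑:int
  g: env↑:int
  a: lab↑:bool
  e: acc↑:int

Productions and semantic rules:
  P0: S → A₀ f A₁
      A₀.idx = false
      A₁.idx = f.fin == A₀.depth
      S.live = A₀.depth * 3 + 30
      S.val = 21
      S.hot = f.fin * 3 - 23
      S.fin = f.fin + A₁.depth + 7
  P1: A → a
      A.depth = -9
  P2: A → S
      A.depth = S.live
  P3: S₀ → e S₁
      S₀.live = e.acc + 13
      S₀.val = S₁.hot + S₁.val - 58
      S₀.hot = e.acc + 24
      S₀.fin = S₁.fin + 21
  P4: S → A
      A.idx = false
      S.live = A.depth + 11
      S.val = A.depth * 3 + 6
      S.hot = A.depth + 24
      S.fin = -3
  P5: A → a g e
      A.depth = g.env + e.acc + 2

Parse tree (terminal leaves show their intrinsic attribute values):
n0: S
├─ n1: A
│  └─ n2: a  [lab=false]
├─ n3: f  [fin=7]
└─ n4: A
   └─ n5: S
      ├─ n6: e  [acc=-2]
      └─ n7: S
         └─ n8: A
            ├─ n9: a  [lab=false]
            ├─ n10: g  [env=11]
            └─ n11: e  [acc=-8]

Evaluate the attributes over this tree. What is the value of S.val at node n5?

1. n1.idx = false  [false]
2. n2.lab = false  [terminal]
3. n1.depth = -9  [-9]
4. n3.fin = 7  [terminal]
5. n4.idx = false  [f.fin == A₀.depth]
6. n6.acc = -2  [terminal]
7. n8.idx = false  [false]
8. n9.lab = false  [terminal]
9. n10.env = 11  [terminal]
10. n11.acc = -8  [terminal]
11. n8.depth = 5  [g.env + e.acc + 2]
12. n7.live = 16  [A.depth + 11]
13. n7.val = 21  [A.depth * 3 + 6]
14. n7.hot = 29  [A.depth + 24]
15. n7.fin = -3  [-3]
16. n5.live = 11  [e.acc + 13]
17. n5.val = -8  [S₁.hot + S₁.val - 58]
18. n5.hot = 22  [e.acc + 24]
19. n5.fin = 18  [S₁.fin + 21]
20. n4.depth = 11  [S.live]
21. n0.live = 3  [A₀.depth * 3 + 30]
22. n0.val = 21  [21]
23. n0.hot = -2  [f.fin * 3 - 23]
24. n0.fin = 25  [f.fin + A₁.depth + 7]

-8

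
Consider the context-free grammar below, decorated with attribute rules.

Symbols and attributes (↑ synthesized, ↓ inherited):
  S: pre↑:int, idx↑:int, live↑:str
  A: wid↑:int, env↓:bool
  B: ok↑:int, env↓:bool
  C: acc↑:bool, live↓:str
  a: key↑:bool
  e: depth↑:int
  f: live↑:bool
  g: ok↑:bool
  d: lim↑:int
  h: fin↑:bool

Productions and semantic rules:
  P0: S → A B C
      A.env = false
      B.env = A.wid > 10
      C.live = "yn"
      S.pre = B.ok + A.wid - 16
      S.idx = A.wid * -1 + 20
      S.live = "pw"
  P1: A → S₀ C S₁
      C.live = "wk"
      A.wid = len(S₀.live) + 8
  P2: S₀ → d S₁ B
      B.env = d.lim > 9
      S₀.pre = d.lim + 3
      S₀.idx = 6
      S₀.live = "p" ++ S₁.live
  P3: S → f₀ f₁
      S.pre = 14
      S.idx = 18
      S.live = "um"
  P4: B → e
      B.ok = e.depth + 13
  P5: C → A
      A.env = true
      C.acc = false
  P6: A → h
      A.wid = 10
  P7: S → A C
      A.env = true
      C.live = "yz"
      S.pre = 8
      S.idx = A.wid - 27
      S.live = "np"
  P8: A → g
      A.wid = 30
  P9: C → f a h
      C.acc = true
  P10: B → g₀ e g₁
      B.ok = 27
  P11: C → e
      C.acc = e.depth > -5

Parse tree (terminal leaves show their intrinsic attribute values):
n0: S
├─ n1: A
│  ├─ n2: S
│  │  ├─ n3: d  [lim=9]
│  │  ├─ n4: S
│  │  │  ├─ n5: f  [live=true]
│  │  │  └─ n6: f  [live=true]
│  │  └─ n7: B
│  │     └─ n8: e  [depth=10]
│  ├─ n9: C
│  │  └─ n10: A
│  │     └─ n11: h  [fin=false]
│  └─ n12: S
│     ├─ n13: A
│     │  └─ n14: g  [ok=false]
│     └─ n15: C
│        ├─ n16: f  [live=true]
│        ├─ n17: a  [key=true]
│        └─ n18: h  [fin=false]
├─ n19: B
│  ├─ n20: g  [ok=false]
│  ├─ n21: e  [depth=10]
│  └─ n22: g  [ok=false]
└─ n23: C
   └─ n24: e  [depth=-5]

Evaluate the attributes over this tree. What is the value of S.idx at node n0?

9

1. n1.env = false  [false]
2. n3.lim = 9  [terminal]
3. n5.live = true  [terminal]
4. n6.live = true  [terminal]
5. n4.pre = 14  [14]
6. n4.idx = 18  [18]
7. n4.live = "um"  ["um"]
8. n7.env = false  [d.lim > 9]
9. n8.depth = 10  [terminal]
10. n7.ok = 23  [e.depth + 13]
11. n2.pre = 12  [d.lim + 3]
12. n2.idx = 6  [6]
13. n2.live = "pum"  ["p" ++ S₁.live]
14. n9.live = "wk"  ["wk"]
15. n10.env = true  [true]
16. n11.fin = false  [terminal]
17. n10.wid = 10  [10]
18. n9.acc = false  [false]
19. n13.env = true  [true]
20. n14.ok = false  [terminal]
21. n13.wid = 30  [30]
22. n15.live = "yz"  ["yz"]
23. n16.live = true  [terminal]
24. n17.key = true  [terminal]
25. n18.fin = false  [terminal]
26. n15.acc = true  [true]
27. n12.pre = 8  [8]
28. n12.idx = 3  [A.wid - 27]
29. n12.live = "np"  ["np"]
30. n1.wid = 11  [len(S₀.live) + 8]
31. n19.env = true  [A.wid > 10]
32. n20.ok = false  [terminal]
33. n21.depth = 10  [terminal]
34. n22.ok = false  [terminal]
35. n19.ok = 27  [27]
36. n23.live = "yn"  ["yn"]
37. n24.depth = -5  [terminal]
38. n23.acc = false  [e.depth > -5]
39. n0.pre = 22  [B.ok + A.wid - 16]
40. n0.idx = 9  [A.wid * -1 + 20]
41. n0.live = "pw"  ["pw"]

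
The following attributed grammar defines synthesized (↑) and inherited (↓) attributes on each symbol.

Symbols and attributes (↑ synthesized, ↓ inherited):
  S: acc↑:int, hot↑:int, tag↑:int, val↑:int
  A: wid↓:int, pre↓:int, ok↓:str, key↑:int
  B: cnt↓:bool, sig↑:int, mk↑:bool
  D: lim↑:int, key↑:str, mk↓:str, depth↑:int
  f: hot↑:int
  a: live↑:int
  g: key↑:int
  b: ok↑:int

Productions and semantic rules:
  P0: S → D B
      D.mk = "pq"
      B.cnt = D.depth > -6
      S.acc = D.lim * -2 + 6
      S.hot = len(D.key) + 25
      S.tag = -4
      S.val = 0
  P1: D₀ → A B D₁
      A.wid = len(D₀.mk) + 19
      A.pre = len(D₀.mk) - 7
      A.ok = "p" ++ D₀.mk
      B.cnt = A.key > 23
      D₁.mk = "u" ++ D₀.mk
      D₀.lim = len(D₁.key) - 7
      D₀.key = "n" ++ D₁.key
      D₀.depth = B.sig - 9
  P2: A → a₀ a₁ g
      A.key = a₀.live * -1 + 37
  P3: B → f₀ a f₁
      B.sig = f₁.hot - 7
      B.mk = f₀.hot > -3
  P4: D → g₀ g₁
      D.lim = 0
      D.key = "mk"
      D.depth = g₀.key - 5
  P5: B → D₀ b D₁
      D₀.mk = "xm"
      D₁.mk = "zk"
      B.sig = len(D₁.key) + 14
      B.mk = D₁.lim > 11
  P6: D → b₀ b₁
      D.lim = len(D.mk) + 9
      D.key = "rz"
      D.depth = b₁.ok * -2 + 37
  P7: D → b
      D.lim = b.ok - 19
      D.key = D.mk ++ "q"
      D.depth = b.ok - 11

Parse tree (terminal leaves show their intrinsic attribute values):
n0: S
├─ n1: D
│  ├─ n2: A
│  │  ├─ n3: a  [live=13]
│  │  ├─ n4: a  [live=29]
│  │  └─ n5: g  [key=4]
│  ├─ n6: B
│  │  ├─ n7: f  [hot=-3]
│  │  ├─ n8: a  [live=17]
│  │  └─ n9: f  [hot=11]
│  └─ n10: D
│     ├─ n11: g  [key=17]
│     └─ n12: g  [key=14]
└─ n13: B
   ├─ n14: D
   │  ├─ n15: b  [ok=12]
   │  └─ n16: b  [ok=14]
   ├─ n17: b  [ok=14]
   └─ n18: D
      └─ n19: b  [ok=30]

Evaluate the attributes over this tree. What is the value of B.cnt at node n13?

1. n1.mk = "pq"  ["pq"]
2. n2.wid = 21  [len(D₀.mk) + 19]
3. n2.pre = -5  [len(D₀.mk) - 7]
4. n2.ok = "ppq"  ["p" ++ D₀.mk]
5. n3.live = 13  [terminal]
6. n4.live = 29  [terminal]
7. n5.key = 4  [terminal]
8. n2.key = 24  [a₀.live * -1 + 37]
9. n6.cnt = true  [A.key > 23]
10. n7.hot = -3  [terminal]
11. n8.live = 17  [terminal]
12. n9.hot = 11  [terminal]
13. n6.sig = 4  [f₁.hot - 7]
14. n6.mk = false  [f₀.hot > -3]
15. n10.mk = "upq"  ["u" ++ D₀.mk]
16. n11.key = 17  [terminal]
17. n12.key = 14  [terminal]
18. n10.lim = 0  [0]
19. n10.key = "mk"  ["mk"]
20. n10.depth = 12  [g₀.key - 5]
21. n1.lim = -5  [len(D₁.key) - 7]
22. n1.key = "nmk"  ["n" ++ D₁.key]
23. n1.depth = -5  [B.sig - 9]
24. n13.cnt = true  [D.depth > -6]
25. n14.mk = "xm"  ["xm"]
26. n15.ok = 12  [terminal]
27. n16.ok = 14  [terminal]
28. n14.lim = 11  [len(D.mk) + 9]
29. n14.key = "rz"  ["rz"]
30. n14.depth = 9  [b₁.ok * -2 + 37]
31. n17.ok = 14  [terminal]
32. n18.mk = "zk"  ["zk"]
33. n19.ok = 30  [terminal]
34. n18.lim = 11  [b.ok - 19]
35. n18.key = "zkq"  [D.mk ++ "q"]
36. n18.depth = 19  [b.ok - 11]
37. n13.sig = 17  [len(D₁.key) + 14]
38. n13.mk = false  [D₁.lim > 11]
39. n0.acc = 16  [D.lim * -2 + 6]
40. n0.hot = 28  [len(D.key) + 25]
41. n0.tag = -4  [-4]
42. n0.val = 0  [0]

true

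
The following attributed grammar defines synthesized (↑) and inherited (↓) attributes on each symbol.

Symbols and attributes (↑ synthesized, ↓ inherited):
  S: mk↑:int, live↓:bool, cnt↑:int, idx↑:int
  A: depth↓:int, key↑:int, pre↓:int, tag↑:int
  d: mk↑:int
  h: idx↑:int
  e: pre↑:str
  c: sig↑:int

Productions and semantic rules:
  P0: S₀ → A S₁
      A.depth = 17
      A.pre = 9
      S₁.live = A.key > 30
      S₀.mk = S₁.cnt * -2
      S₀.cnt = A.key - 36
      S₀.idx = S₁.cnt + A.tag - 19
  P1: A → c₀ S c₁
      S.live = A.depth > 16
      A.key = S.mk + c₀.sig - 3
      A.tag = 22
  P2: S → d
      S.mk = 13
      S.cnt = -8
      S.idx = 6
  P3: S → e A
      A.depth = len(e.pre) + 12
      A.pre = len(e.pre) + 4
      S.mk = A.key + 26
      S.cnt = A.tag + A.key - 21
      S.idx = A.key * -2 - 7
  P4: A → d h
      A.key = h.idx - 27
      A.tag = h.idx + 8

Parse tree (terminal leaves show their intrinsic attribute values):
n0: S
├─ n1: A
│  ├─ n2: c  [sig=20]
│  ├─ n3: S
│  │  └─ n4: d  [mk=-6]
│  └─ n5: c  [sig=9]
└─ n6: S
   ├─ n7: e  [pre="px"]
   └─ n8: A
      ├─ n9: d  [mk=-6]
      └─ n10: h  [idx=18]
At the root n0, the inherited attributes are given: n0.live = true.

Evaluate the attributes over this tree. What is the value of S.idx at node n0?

-1

1. n0.live = true  [given at root]
2. n1.depth = 17  [17]
3. n1.pre = 9  [9]
4. n2.sig = 20  [terminal]
5. n3.live = true  [A.depth > 16]
6. n4.mk = -6  [terminal]
7. n3.mk = 13  [13]
8. n3.cnt = -8  [-8]
9. n3.idx = 6  [6]
10. n5.sig = 9  [terminal]
11. n1.key = 30  [S.mk + c₀.sig - 3]
12. n1.tag = 22  [22]
13. n6.live = false  [A.key > 30]
14. n7.pre = "px"  [terminal]
15. n8.depth = 14  [len(e.pre) + 12]
16. n8.pre = 6  [len(e.pre) + 4]
17. n9.mk = -6  [terminal]
18. n10.idx = 18  [terminal]
19. n8.key = -9  [h.idx - 27]
20. n8.tag = 26  [h.idx + 8]
21. n6.mk = 17  [A.key + 26]
22. n6.cnt = -4  [A.tag + A.key - 21]
23. n6.idx = 11  [A.key * -2 - 7]
24. n0.mk = 8  [S₁.cnt * -2]
25. n0.cnt = -6  [A.key - 36]
26. n0.idx = -1  [S₁.cnt + A.tag - 19]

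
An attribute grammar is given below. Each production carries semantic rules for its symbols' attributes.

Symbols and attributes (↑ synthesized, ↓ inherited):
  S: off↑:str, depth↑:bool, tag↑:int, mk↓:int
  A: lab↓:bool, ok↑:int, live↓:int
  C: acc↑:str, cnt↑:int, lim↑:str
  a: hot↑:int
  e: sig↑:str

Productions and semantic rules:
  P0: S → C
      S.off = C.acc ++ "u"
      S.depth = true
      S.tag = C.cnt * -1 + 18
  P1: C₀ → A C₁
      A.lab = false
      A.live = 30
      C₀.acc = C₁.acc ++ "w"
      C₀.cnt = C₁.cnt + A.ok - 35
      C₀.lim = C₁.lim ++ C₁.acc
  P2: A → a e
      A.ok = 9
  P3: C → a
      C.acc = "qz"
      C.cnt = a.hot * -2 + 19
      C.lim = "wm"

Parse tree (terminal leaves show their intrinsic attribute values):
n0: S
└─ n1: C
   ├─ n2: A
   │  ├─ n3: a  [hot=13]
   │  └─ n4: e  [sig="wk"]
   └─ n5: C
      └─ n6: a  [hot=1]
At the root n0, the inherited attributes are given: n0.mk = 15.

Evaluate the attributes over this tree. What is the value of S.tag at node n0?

27

1. n0.mk = 15  [given at root]
2. n2.lab = false  [false]
3. n2.live = 30  [30]
4. n3.hot = 13  [terminal]
5. n4.sig = "wk"  [terminal]
6. n2.ok = 9  [9]
7. n6.hot = 1  [terminal]
8. n5.acc = "qz"  ["qz"]
9. n5.cnt = 17  [a.hot * -2 + 19]
10. n5.lim = "wm"  ["wm"]
11. n1.acc = "qzw"  [C₁.acc ++ "w"]
12. n1.cnt = -9  [C₁.cnt + A.ok - 35]
13. n1.lim = "wmqz"  [C₁.lim ++ C₁.acc]
14. n0.off = "qzwu"  [C.acc ++ "u"]
15. n0.depth = true  [true]
16. n0.tag = 27  [C.cnt * -1 + 18]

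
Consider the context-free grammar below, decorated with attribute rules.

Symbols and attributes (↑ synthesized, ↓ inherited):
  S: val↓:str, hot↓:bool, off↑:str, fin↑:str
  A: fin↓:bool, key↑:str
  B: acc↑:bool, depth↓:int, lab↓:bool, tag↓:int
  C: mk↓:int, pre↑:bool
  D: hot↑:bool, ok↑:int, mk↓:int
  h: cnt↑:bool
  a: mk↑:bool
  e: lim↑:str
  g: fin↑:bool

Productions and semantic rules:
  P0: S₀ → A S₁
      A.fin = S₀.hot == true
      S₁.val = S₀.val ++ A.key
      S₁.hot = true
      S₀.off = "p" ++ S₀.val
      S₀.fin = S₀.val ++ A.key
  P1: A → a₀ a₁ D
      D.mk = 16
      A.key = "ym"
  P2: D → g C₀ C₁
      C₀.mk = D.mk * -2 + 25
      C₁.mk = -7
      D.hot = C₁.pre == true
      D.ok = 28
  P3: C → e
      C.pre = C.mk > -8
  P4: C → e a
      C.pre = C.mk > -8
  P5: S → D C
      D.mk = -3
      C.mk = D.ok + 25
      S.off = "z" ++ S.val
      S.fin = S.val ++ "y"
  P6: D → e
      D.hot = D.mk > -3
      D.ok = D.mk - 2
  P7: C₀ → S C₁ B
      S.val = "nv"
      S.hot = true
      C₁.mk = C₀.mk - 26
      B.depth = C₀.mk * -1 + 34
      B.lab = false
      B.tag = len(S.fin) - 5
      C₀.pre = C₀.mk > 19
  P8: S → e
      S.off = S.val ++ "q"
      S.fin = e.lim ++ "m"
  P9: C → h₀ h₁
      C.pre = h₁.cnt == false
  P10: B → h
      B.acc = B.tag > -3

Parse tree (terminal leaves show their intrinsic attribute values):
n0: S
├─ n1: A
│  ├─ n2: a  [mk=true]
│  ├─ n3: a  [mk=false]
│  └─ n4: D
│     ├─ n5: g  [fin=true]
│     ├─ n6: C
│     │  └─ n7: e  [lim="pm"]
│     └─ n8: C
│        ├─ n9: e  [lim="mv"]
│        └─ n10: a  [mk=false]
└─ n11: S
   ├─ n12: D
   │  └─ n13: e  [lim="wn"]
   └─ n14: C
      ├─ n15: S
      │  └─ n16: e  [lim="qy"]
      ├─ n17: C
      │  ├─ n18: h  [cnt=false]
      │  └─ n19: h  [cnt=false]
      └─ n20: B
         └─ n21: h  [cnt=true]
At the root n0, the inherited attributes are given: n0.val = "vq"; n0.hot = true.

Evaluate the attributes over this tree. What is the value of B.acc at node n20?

true

1. n0.val = "vq"  [given at root]
2. n0.hot = true  [given at root]
3. n1.fin = true  [S₀.hot == true]
4. n2.mk = true  [terminal]
5. n3.mk = false  [terminal]
6. n4.mk = 16  [16]
7. n5.fin = true  [terminal]
8. n6.mk = -7  [D.mk * -2 + 25]
9. n7.lim = "pm"  [terminal]
10. n6.pre = true  [C.mk > -8]
11. n8.mk = -7  [-7]
12. n9.lim = "mv"  [terminal]
13. n10.mk = false  [terminal]
14. n8.pre = true  [C.mk > -8]
15. n4.hot = true  [C₁.pre == true]
16. n4.ok = 28  [28]
17. n1.key = "ym"  ["ym"]
18. n11.val = "vqym"  [S₀.val ++ A.key]
19. n11.hot = true  [true]
20. n12.mk = -3  [-3]
21. n13.lim = "wn"  [terminal]
22. n12.hot = false  [D.mk > -3]
23. n12.ok = -5  [D.mk - 2]
24. n14.mk = 20  [D.ok + 25]
25. n15.val = "nv"  ["nv"]
26. n15.hot = true  [true]
27. n16.lim = "qy"  [terminal]
28. n15.off = "nvq"  [S.val ++ "q"]
29. n15.fin = "qym"  [e.lim ++ "m"]
30. n17.mk = -6  [C₀.mk - 26]
31. n18.cnt = false  [terminal]
32. n19.cnt = false  [terminal]
33. n17.pre = true  [h₁.cnt == false]
34. n20.depth = 14  [C₀.mk * -1 + 34]
35. n20.lab = false  [false]
36. n20.tag = -2  [len(S.fin) - 5]
37. n21.cnt = true  [terminal]
38. n20.acc = true  [B.tag > -3]
39. n14.pre = true  [C₀.mk > 19]
40. n11.off = "zvqym"  ["z" ++ S.val]
41. n11.fin = "vqymy"  [S.val ++ "y"]
42. n0.off = "pvq"  ["p" ++ S₀.val]
43. n0.fin = "vqym"  [S₀.val ++ A.key]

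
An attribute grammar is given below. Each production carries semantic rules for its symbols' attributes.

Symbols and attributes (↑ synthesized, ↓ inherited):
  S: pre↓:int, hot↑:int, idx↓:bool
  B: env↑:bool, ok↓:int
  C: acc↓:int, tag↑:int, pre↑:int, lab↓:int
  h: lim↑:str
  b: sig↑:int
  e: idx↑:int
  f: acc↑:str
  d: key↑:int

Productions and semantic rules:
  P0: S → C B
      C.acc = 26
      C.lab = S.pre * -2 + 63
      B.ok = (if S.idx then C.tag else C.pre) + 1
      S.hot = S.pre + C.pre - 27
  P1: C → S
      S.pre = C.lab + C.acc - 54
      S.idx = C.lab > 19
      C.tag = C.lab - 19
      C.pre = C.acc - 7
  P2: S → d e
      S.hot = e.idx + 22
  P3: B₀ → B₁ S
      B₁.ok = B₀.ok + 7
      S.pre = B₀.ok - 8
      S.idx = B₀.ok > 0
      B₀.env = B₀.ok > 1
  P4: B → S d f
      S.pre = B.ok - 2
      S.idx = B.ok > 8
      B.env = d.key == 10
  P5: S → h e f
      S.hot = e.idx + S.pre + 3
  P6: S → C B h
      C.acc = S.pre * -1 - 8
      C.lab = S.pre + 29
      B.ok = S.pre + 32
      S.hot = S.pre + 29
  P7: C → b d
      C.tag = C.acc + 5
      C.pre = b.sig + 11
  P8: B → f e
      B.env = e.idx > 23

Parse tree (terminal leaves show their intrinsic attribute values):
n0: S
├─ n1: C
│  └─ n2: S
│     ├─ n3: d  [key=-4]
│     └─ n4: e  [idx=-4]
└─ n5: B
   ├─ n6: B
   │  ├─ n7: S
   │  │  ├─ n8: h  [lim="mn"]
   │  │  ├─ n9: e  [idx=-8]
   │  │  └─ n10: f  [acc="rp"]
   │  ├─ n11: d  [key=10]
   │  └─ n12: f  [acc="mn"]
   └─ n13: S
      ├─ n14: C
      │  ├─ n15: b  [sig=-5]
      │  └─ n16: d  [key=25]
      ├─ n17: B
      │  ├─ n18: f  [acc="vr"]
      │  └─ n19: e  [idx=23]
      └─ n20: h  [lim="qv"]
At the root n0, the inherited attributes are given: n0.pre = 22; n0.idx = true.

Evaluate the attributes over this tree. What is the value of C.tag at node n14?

4

1. n0.pre = 22  [given at root]
2. n0.idx = true  [given at root]
3. n1.acc = 26  [26]
4. n1.lab = 19  [S.pre * -2 + 63]
5. n2.pre = -9  [C.lab + C.acc - 54]
6. n2.idx = false  [C.lab > 19]
7. n3.key = -4  [terminal]
8. n4.idx = -4  [terminal]
9. n2.hot = 18  [e.idx + 22]
10. n1.tag = 0  [C.lab - 19]
11. n1.pre = 19  [C.acc - 7]
12. n5.ok = 1  [(if S.idx then C.tag else C.pre) + 1]
13. n6.ok = 8  [B₀.ok + 7]
14. n7.pre = 6  [B.ok - 2]
15. n7.idx = false  [B.ok > 8]
16. n8.lim = "mn"  [terminal]
17. n9.idx = -8  [terminal]
18. n10.acc = "rp"  [terminal]
19. n7.hot = 1  [e.idx + S.pre + 3]
20. n11.key = 10  [terminal]
21. n12.acc = "mn"  [terminal]
22. n6.env = true  [d.key == 10]
23. n13.pre = -7  [B₀.ok - 8]
24. n13.idx = true  [B₀.ok > 0]
25. n14.acc = -1  [S.pre * -1 - 8]
26. n14.lab = 22  [S.pre + 29]
27. n15.sig = -5  [terminal]
28. n16.key = 25  [terminal]
29. n14.tag = 4  [C.acc + 5]
30. n14.pre = 6  [b.sig + 11]
31. n17.ok = 25  [S.pre + 32]
32. n18.acc = "vr"  [terminal]
33. n19.idx = 23  [terminal]
34. n17.env = false  [e.idx > 23]
35. n20.lim = "qv"  [terminal]
36. n13.hot = 22  [S.pre + 29]
37. n5.env = false  [B₀.ok > 1]
38. n0.hot = 14  [S.pre + C.pre - 27]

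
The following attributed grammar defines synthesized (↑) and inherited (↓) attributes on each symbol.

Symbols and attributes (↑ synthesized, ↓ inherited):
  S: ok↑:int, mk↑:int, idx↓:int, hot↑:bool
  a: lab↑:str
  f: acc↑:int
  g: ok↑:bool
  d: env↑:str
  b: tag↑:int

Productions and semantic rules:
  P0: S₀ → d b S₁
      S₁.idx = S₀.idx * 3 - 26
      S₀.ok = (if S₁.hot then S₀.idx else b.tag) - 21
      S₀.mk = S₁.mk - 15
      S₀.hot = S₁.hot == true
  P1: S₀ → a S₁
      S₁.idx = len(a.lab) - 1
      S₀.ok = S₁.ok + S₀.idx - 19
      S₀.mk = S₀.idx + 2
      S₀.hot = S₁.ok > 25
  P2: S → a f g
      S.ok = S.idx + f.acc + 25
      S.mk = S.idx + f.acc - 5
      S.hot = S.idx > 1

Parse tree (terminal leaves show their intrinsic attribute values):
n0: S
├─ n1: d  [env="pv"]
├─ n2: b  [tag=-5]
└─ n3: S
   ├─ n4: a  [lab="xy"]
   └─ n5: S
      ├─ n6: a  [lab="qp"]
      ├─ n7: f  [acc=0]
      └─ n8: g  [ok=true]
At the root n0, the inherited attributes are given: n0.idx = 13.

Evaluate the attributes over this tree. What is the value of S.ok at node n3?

20

1. n0.idx = 13  [given at root]
2. n1.env = "pv"  [terminal]
3. n2.tag = -5  [terminal]
4. n3.idx = 13  [S₀.idx * 3 - 26]
5. n4.lab = "xy"  [terminal]
6. n5.idx = 1  [len(a.lab) - 1]
7. n6.lab = "qp"  [terminal]
8. n7.acc = 0  [terminal]
9. n8.ok = true  [terminal]
10. n5.ok = 26  [S.idx + f.acc + 25]
11. n5.mk = -4  [S.idx + f.acc - 5]
12. n5.hot = false  [S.idx > 1]
13. n3.ok = 20  [S₁.ok + S₀.idx - 19]
14. n3.mk = 15  [S₀.idx + 2]
15. n3.hot = true  [S₁.ok > 25]
16. n0.ok = -8  [(if S₁.hot then S₀.idx else b.tag) - 21]
17. n0.mk = 0  [S₁.mk - 15]
18. n0.hot = true  [S₁.hot == true]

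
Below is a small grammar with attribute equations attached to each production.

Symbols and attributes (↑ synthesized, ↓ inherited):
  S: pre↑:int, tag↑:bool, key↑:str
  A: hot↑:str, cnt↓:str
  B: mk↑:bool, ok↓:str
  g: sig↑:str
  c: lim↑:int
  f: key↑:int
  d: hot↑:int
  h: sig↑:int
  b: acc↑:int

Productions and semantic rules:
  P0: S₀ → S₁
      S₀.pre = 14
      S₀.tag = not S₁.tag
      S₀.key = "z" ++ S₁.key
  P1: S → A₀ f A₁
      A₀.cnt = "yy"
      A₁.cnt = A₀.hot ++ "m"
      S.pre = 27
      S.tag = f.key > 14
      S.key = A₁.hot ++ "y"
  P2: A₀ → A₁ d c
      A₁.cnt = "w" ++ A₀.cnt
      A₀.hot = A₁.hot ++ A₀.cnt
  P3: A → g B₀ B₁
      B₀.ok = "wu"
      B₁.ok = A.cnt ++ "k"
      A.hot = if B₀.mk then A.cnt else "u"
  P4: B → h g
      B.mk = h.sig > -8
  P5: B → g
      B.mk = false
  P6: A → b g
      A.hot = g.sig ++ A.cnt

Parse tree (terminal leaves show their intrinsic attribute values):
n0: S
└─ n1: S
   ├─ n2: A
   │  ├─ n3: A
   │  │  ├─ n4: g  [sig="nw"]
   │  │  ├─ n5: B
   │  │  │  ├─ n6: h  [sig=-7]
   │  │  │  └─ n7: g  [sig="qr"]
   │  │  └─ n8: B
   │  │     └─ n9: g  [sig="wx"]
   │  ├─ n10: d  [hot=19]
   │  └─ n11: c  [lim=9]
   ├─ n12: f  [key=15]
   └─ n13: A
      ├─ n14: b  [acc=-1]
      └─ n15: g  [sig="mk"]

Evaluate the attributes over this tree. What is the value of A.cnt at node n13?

"wyyyym"

1. n2.cnt = "yy"  ["yy"]
2. n3.cnt = "wyy"  ["w" ++ A₀.cnt]
3. n4.sig = "nw"  [terminal]
4. n5.ok = "wu"  ["wu"]
5. n6.sig = -7  [terminal]
6. n7.sig = "qr"  [terminal]
7. n5.mk = true  [h.sig > -8]
8. n8.ok = "wyyk"  [A.cnt ++ "k"]
9. n9.sig = "wx"  [terminal]
10. n8.mk = false  [false]
11. n3.hot = "wyy"  [if B₀.mk then A.cnt else "u"]
12. n10.hot = 19  [terminal]
13. n11.lim = 9  [terminal]
14. n2.hot = "wyyyy"  [A₁.hot ++ A₀.cnt]
15. n12.key = 15  [terminal]
16. n13.cnt = "wyyyym"  [A₀.hot ++ "m"]
17. n14.acc = -1  [terminal]
18. n15.sig = "mk"  [terminal]
19. n13.hot = "mkwyyyym"  [g.sig ++ A.cnt]
20. n1.pre = 27  [27]
21. n1.tag = true  [f.key > 14]
22. n1.key = "mkwyyyymy"  [A₁.hot ++ "y"]
23. n0.pre = 14  [14]
24. n0.tag = false  [not S₁.tag]
25. n0.key = "zmkwyyyymy"  ["z" ++ S₁.key]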